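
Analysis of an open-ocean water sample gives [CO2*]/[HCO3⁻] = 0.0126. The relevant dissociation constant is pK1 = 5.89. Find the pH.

From K1 = [H⁺][HCO3⁻]/[CO2*]:  pH = pK1 − log₁₀([CO2*]/[HCO3⁻])
log₁₀(0.0126) = -1.900
pH = 5.89 − (-1.900) = 7.79

pH = 7.79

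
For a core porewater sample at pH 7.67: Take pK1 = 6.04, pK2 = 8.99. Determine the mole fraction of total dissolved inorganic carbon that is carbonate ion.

α₂ = 0.0447

α₂ = 1 / (1 + [H⁺]/K2 + [H⁺]²/(K1K2)) = 1 / (1 + 10^+1.32 + 10^-0.31)
   = 1 / (1 + 20.893 + 0.48978) = 1/22.383 = 0.04468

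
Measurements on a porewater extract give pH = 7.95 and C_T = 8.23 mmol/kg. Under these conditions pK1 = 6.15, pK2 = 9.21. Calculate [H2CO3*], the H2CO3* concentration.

[CO2*] = 0.122 mmol/kg

α₀ = 1 / (1 + K1/[H⁺] + K1K2/[H⁺]²) = 1 / (1 + 10^+1.80 + 10^+0.54)
   = 1 / (1 + 63.096 + 3.4674) = 1/67.563 = 0.01480
[CO2*] = α₀ × DIC = 0.01480 × 8.23 = 0.122 mmol/kg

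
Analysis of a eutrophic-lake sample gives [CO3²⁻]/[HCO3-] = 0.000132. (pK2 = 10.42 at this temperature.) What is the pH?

pH = 6.54

From K2 = [H⁺][CO3²⁻]/[HCO3-]:  pH = pK2 + log₁₀([CO3²⁻]/[HCO3-])
log₁₀(0.000132) = -3.879
pH = 10.42 + (-3.879) = 6.54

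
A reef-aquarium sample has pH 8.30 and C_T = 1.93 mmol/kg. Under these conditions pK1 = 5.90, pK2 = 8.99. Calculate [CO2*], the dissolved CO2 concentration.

[CO2*] = 6.36 μmol/kg

α₀ = 1 / (1 + K1/[H⁺] + K1K2/[H⁺]²) = 1 / (1 + 10^+2.40 + 10^+1.71)
   = 1 / (1 + 251.19 + 51.286) = 1/303.47 = 0.003295
[CO2*] = α₀ × DIC = 0.003295 × 1.93 = 0.00636 mmol/kg = 6.36 μmol/kg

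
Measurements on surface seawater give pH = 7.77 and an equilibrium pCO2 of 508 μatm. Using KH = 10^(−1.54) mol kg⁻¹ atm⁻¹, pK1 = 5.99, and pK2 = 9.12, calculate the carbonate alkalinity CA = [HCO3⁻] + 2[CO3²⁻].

CA = 0.962 mmol/kg

[CO2*] = KH · pCO2 = 10^(−1.54) × 508×10^-6 = 1.465×10^-5 mol/kg
α₀ = 1/(1 + K1/[H⁺] + K1K2/[H⁺]²) = 1/(1 + 10^+1.78 + 10^+0.43) = 0.01564
DIC = [CO2*]/α₀ = 1.465×10^-5 / 0.01564 = 0.9369 mmol/kg
CA = (α₁ + 2α₂)·DIC = (0.9423 + 2×0.04209) × 0.9369 = 0.962 mmol/kg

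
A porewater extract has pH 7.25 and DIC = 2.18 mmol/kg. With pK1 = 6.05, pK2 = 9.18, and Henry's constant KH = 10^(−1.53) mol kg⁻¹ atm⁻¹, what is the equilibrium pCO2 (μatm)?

pCO2 = 4340 μatm

α₀ = 1 / (1 + K1/[H⁺] + K1K2/[H⁺]²) = 1 / (1 + 10^+1.20 + 10^-0.73)
   = 1 / (1 + 15.849 + 0.18621) = 1/17.035 = 0.05870
[CO2*] = α₀ × DIC = 0.05870 × 2.18 = 0.1280 mmol/kg
pCO2 = [CO2*]/KH = 1.280×10^-4 / 2.951×10^-2 = 4340 μatm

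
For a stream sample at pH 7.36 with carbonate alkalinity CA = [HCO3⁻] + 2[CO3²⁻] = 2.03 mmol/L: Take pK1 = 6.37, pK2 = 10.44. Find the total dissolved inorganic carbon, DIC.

CA = [HCO3⁻] + 2[CO3²⁻] = (α₁ + 2α₂)·DIC
At pH 7.36: [H⁺]/K1 = 10^-0.99 = 0.10233, K2/[H⁺] = 10^-3.08 = 0.00083176
α₁ = 1/(1 + 0.10233 + 0.00083176) = 1/1.1032 = 0.9065; α₂ = α₁·K2/[H⁺] = 0.0007540
α₁ + 2α₂ = 0.9080
DIC = CA / (α₁ + 2α₂) = 2.03 / 0.9080 = 2.24 mmol/L

DIC = 2.24 mmol/L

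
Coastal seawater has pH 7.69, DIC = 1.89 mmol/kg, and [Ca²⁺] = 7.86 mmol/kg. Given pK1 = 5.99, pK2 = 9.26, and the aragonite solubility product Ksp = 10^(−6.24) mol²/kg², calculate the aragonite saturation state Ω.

Ω = 0.664

α₂ = 1 / (1 + [H⁺]/K2 + [H⁺]²/(K1K2)) = 1 / (1 + 10^+1.57 + 10^-0.13)
   = 1 / (1 + 37.154 + 0.74131) = 1/38.895 = 0.02571
[CO3²⁻] = α₂ × DIC = 0.02571 × 1.89 = 0.04859 mmol/kg
Ksp = 10^(−6.24) = 5.754×10^-7
Ω = [Ca²⁺][CO3²⁻]/Ksp = (7.86×10^-3)(4.859×10^-5) / 5.754×10^-7 = 0.664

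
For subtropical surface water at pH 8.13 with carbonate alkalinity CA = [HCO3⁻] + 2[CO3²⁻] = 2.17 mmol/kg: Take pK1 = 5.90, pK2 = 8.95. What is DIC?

CA = [HCO3⁻] + 2[CO3²⁻] = (α₁ + 2α₂)·DIC
At pH 8.13: [H⁺]/K1 = 10^-2.23 = 0.0058884, K2/[H⁺] = 10^-0.82 = 0.15136
α₁ = 1/(1 + 0.0058884 + 0.15136) = 1/1.1572 = 0.8641; α₂ = α₁·K2/[H⁺] = 0.1308
α₁ + 2α₂ = 1.1257
DIC = CA / (α₁ + 2α₂) = 2.17 / 1.1257 = 1.93 mmol/kg

DIC = 1.93 mmol/kg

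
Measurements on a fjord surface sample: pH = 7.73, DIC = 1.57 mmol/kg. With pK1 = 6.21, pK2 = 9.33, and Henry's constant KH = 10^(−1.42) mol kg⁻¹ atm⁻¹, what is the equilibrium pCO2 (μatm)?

α₀ = 1 / (1 + K1/[H⁺] + K1K2/[H⁺]²) = 1 / (1 + 10^+1.52 + 10^-0.08)
   = 1 / (1 + 33.113 + 0.83176) = 1/34.945 = 0.02862
[CO2*] = α₀ × DIC = 0.02862 × 1.57 = 0.04493 mmol/kg
pCO2 = [CO2*]/KH = 4.493×10^-5 / 3.802×10^-2 = 1180 μatm

pCO2 = 1180 μatm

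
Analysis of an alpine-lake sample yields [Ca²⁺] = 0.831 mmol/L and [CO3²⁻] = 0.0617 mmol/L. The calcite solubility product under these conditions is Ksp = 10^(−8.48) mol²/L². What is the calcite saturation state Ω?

Ω = 15.5

Ksp = 10^(−8.48) = 3.311×10^-9
Ω = [Ca²⁺][CO3²⁻]/Ksp = (0.831×10^-3)(0.0617×10^-3) / 3.311×10^-9 = 15.5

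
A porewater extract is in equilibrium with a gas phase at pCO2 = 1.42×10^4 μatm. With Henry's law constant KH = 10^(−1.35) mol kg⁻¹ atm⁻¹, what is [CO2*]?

KH = 10^(−1.35) = 4.467×10^-2 mol kg⁻¹ atm⁻¹
[CO2*] = KH · pCO2 = 4.467×10^-2 × 1.42×10^4×10^-6 atm = 6.34×10^-4 mol/kg

[CO2*] = 634 μmol/kg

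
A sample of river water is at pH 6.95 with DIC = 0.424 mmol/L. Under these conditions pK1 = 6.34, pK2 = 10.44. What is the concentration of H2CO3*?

α₀ = 1 / (1 + K1/[H⁺] + K1K2/[H⁺]²) = 1 / (1 + 10^+0.61 + 10^-2.88)
   = 1 / (1 + 4.0738 + 0.0013183) = 1/5.0751 = 0.1970
[CO2*] = α₀ × DIC = 0.1970 × 0.424 = 0.0835 mmol/L

[CO2*] = 0.0835 mmol/L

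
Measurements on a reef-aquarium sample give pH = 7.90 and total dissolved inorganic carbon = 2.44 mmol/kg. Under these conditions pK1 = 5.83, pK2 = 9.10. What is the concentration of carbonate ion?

α₂ = 1 / (1 + [H⁺]/K2 + [H⁺]²/(K1K2)) = 1 / (1 + 10^+1.20 + 10^-0.87)
   = 1 / (1 + 15.849 + 0.13490) = 1/16.984 = 0.05888
[CO3²⁻] = α₂ × DIC = 0.05888 × 2.44 = 0.144 mmol/kg

[CO3²⁻] = 0.144 mmol/kg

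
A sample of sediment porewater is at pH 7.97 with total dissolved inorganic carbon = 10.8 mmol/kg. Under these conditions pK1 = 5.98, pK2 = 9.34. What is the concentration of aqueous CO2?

[CO2*] = 0.105 mmol/kg

α₀ = 1 / (1 + K1/[H⁺] + K1K2/[H⁺]²) = 1 / (1 + 10^+1.99 + 10^+0.62)
   = 1 / (1 + 97.724 + 4.1687) = 1/102.89 = 0.009719
[CO2*] = α₀ × DIC = 0.009719 × 10.8 = 0.105 mmol/kg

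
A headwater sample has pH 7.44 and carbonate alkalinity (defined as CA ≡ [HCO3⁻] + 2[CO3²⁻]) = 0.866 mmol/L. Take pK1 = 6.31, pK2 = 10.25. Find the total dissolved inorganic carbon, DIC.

DIC = 0.929 mmol/L

CA = [HCO3⁻] + 2[CO3²⁻] = (α₁ + 2α₂)·DIC
At pH 7.44: [H⁺]/K1 = 10^-1.13 = 0.074131, K2/[H⁺] = 10^-2.81 = 0.0015488
α₁ = 1/(1 + 0.074131 + 0.0015488) = 1/1.0757 = 0.9296; α₂ = α₁·K2/[H⁺] = 0.001440
α₁ + 2α₂ = 0.9325
DIC = CA / (α₁ + 2α₂) = 0.866 / 0.9325 = 0.929 mmol/L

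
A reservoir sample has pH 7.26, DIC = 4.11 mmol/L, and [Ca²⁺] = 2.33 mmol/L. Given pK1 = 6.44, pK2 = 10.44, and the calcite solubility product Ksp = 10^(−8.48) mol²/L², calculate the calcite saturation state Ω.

Ω = 1.66

α₂ = 1 / (1 + [H⁺]/K2 + [H⁺]²/(K1K2)) = 1 / (1 + 10^+3.18 + 10^+2.36)
   = 1 / (1 + 1513.6 + 229.09) = 1/1743.6 = 0.0005735
[CO3²⁻] = α₂ × DIC = 0.0005735 × 4.11 = 0.002357 mmol/L = 2.357 μmol/L
Ksp = 10^(−8.48) = 3.311×10^-9
Ω = [Ca²⁺][CO3²⁻]/Ksp = (2.33×10^-3)(2.357×10^-6) / 3.311×10^-9 = 1.66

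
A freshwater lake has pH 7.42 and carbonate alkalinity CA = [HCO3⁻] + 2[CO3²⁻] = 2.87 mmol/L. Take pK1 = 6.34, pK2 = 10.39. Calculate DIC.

DIC = 3.11 mmol/L

CA = [HCO3⁻] + 2[CO3²⁻] = (α₁ + 2α₂)·DIC
At pH 7.42: [H⁺]/K1 = 10^-1.08 = 0.083176, K2/[H⁺] = 10^-2.97 = 0.0010715
α₁ = 1/(1 + 0.083176 + 0.0010715) = 1/1.0842 = 0.9223; α₂ = α₁·K2/[H⁺] = 0.0009883
α₁ + 2α₂ = 0.9243
DIC = CA / (α₁ + 2α₂) = 2.87 / 0.9243 = 3.11 mmol/L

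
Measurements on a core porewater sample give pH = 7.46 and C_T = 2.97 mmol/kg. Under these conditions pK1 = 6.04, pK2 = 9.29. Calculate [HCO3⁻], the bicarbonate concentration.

[HCO3⁻] = 2.82 mmol/kg

α₁ = 1 / (1 + [H⁺]/K1 + K2/[H⁺]) = 1 / (1 + 10^-1.42 + 10^-1.83)
   = 1 / (1 + 0.038019 + 0.014791) = 1/1.0528 = 0.9498
[HCO3⁻] = α₁ × DIC = 0.9498 × 2.97 = 2.82 mmol/kg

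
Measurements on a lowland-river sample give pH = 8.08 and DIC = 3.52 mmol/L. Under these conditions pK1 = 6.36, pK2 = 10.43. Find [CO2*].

[CO2*] = 0.0655 mmol/L

α₀ = 1 / (1 + K1/[H⁺] + K1K2/[H⁺]²) = 1 / (1 + 10^+1.72 + 10^-0.63)
   = 1 / (1 + 52.481 + 0.23442) = 1/53.715 = 0.01862
[CO2*] = α₀ × DIC = 0.01862 × 3.52 = 0.0655 mmol/L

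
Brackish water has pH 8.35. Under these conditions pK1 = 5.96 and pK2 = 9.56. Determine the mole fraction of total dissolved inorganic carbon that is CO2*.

α₀ = 0.00382

α₀ = 1 / (1 + K1/[H⁺] + K1K2/[H⁺]²) = 1 / (1 + 10^+2.39 + 10^+1.18)
   = 1 / (1 + 245.47 + 15.136) = 1/261.61 = 0.003823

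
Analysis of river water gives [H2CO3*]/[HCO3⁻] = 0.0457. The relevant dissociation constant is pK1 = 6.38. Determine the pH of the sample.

From K1 = [H⁺][HCO3⁻]/[H2CO3*]:  pH = pK1 − log₁₀([H2CO3*]/[HCO3⁻])
log₁₀(0.0457) = -1.340
pH = 6.38 − (-1.340) = 7.72

pH = 7.72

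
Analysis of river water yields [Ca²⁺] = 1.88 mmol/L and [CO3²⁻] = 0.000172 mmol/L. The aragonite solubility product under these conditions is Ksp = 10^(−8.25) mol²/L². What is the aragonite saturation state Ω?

Ksp = 10^(−8.25) = 5.623×10^-9
Ω = [Ca²⁺][CO3²⁻]/Ksp = (1.88×10^-3)(0.000172×10^-3) / 5.623×10^-9 = 0.0575

Ω = 0.0575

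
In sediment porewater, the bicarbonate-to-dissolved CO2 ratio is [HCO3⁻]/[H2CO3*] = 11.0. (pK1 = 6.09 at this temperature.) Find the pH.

pH = 7.13

From K1 = [H⁺][HCO3⁻]/[H2CO3*]:  pH = pK1 + log₁₀([HCO3⁻]/[H2CO3*])
log₁₀(11.0) = +1.041
pH = 6.09 + (+1.041) = 7.13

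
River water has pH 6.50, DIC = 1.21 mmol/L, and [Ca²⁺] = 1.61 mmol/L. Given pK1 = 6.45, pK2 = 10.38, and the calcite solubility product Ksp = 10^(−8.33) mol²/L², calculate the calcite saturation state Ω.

Ω = 0.0290

α₂ = 1 / (1 + [H⁺]/K2 + [H⁺]²/(K1K2)) = 1 / (1 + 10^+3.88 + 10^+3.83)
   = 1 / (1 + 7585.8 + 6760.8) = 1/1.4348×10^4 = 6.970×10^-5
[CO3²⁻] = α₂ × DIC = 6.970×10^-5 × 1.21 = 8.433×10^-5 mmol/L = 0.08433 μmol/L
Ksp = 10^(−8.33) = 4.677×10^-9
Ω = [Ca²⁺][CO3²⁻]/Ksp = (1.61×10^-3)(8.433×10^-8) / 4.677×10^-9 = 0.0290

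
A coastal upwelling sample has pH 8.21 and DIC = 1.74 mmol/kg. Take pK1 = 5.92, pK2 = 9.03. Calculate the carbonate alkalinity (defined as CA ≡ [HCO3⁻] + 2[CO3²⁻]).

CA = [HCO3⁻] + 2[CO3²⁻] = (α₁ + 2α₂)·DIC
At pH 8.21: [H⁺]/K1 = 10^-2.29 = 0.0051286, K2/[H⁺] = 10^-0.82 = 0.15136
α₁ = 1/(1 + 0.0051286 + 0.15136) = 1/1.1565 = 0.8647; α₂ = α₁·K2/[H⁺] = 0.1309
α₁ + 2α₂ = 1.1264
CA = 1.1264 × 1.74 = 1.96 mmol/kg

CA = 1.96 mmol/kg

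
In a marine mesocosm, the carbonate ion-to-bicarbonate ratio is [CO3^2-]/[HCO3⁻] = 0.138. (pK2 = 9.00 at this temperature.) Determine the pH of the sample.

pH = 8.14

From K2 = [H⁺][CO3^2-]/[HCO3⁻]:  pH = pK2 + log₁₀([CO3^2-]/[HCO3⁻])
log₁₀(0.138) = -0.860
pH = 9.00 + (-0.860) = 8.14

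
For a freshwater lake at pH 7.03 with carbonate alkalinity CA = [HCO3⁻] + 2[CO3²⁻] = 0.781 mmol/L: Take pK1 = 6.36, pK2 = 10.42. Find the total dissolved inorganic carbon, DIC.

DIC = 0.948 mmol/L

CA = [HCO3⁻] + 2[CO3²⁻] = (α₁ + 2α₂)·DIC
At pH 7.03: [H⁺]/K1 = 10^-0.67 = 0.21380, K2/[H⁺] = 10^-3.39 = 0.00040738
α₁ = 1/(1 + 0.21380 + 0.00040738) = 1/1.2142 = 0.8236; α₂ = α₁·K2/[H⁺] = 0.0003355
α₁ + 2α₂ = 0.8243
DIC = CA / (α₁ + 2α₂) = 0.781 / 0.8243 = 0.948 mmol/L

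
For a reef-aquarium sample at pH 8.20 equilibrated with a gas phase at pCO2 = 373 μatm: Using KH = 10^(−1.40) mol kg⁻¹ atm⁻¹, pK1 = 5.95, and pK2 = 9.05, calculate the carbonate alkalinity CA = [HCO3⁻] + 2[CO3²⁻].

[CO2*] = KH · pCO2 = 10^(−1.40) × 373×10^-6 = 1.485×10^-5 mol/kg
α₀ = 1/(1 + K1/[H⁺] + K1K2/[H⁺]²) = 1/(1 + 10^+2.25 + 10^+1.40) = 0.004903
DIC = [CO2*]/α₀ = 1.485×10^-5 / 0.004903 = 3.028 mmol/kg
CA = (α₁ + 2α₂)·DIC = (0.8719 + 2×0.1232) × 3.028 = 3.39 mmol/kg

CA = 3.39 mmol/kg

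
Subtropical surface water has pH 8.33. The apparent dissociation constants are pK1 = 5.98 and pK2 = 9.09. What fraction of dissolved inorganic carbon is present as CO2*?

α₀ = 0.00379

α₀ = 1 / (1 + K1/[H⁺] + K1K2/[H⁺]²) = 1 / (1 + 10^+2.35 + 10^+1.59)
   = 1 / (1 + 223.87 + 38.905) = 1/263.78 = 0.003791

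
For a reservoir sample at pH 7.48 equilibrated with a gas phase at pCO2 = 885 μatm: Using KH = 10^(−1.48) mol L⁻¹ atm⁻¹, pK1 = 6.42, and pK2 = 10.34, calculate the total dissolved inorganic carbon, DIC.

DIC = 0.366 mmol/L

[CO2*] = KH · pCO2 = 10^(−1.48) × 885×10^-6 = 2.931×10^-5 mol/L
α₀ = 1/(1 + K1/[H⁺] + K1K2/[H⁺]²) = 1/(1 + 10^+1.06 + 10^-1.80) = 0.08002
DIC = [CO2*]/α₀ = 2.931×10^-5 / 0.08002 = 0.366 mmol/L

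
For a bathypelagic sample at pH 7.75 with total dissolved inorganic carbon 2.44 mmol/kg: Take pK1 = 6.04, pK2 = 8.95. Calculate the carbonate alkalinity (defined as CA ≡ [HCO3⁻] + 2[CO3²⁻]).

CA = [HCO3⁻] + 2[CO3²⁻] = (α₁ + 2α₂)·DIC
At pH 7.75: [H⁺]/K1 = 10^-1.71 = 0.019498, K2/[H⁺] = 10^-1.20 = 0.063096
α₁ = 1/(1 + 0.019498 + 0.063096) = 1/1.0826 = 0.9237; α₂ = α₁·K2/[H⁺] = 0.05828
α₁ + 2α₂ = 1.0403
CA = 1.0403 × 2.44 = 2.54 mmol/kg

CA = 2.54 mmol/kg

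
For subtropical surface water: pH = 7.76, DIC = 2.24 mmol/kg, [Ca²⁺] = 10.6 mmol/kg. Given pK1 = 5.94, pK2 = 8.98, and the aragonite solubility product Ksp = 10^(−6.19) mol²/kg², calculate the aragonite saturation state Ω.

α₂ = 1 / (1 + [H⁺]/K2 + [H⁺]²/(K1K2)) = 1 / (1 + 10^+1.22 + 10^-0.60)
   = 1 / (1 + 16.596 + 0.25119) = 1/17.847 = 0.05603
[CO3²⁻] = α₂ × DIC = 0.05603 × 2.24 = 0.1255 mmol/kg
Ksp = 10^(−6.19) = 6.457×10^-7
Ω = [Ca²⁺][CO3²⁻]/Ksp = (10.6×10^-3)(1.255×10^-4) / 6.457×10^-7 = 2.06

Ω = 2.06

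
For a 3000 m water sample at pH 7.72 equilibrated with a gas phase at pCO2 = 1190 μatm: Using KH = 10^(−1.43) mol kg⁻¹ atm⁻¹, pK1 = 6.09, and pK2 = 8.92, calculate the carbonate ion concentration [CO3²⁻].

[CO3²⁻] = 0.119 mmol/kg

[CO2*] = KH · pCO2 = 10^(−1.43) × 1190×10^-6 = 4.421×10^-5 mol/kg
α₀ = 1/(1 + K1/[H⁺] + K1K2/[H⁺]²) = 1/(1 + 10^+1.63 + 10^+0.43) = 0.02158
DIC = [CO2*]/α₀ = 4.421×10^-5 / 0.02158 = 2.049 mmol/kg
[CO3²⁻] = α₂·DIC; α₂ = 0.05807, so [CO3²⁻] = 0.05807 × 2.049 = 0.119 mmol/kg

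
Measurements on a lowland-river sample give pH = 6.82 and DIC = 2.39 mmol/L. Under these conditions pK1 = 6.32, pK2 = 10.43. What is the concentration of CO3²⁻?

[CO3²⁻] = 0.446 μmol/L

α₂ = 1 / (1 + [H⁺]/K2 + [H⁺]²/(K1K2)) = 1 / (1 + 10^+3.61 + 10^+3.11)
   = 1 / (1 + 4073.8 + 1288.2) = 1/5363.1 = 0.0001865
[CO3²⁻] = α₂ × DIC = 0.0001865 × 2.39 = 0.000446 mmol/L = 0.446 μmol/L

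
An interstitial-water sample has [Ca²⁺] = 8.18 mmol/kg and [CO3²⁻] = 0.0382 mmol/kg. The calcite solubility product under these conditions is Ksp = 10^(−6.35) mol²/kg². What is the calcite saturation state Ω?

Ω = 0.700

Ksp = 10^(−6.35) = 4.467×10^-7
Ω = [Ca²⁺][CO3²⁻]/Ksp = (8.18×10^-3)(0.0382×10^-3) / 4.467×10^-7 = 0.700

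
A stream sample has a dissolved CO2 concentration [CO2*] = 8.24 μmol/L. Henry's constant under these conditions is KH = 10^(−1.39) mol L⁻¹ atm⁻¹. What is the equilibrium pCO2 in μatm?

KH = 10^(−1.39) = 4.074×10^-2 mol L⁻¹ atm⁻¹
pCO2 = [CO2*]/KH = 8.24×10^-6 / 4.074×10^-2 = 2.02×10^-4 atm = 202 μatm

pCO2 = 202 μatm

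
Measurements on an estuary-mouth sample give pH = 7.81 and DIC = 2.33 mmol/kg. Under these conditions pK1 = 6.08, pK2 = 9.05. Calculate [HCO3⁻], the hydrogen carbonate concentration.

α₁ = 1 / (1 + [H⁺]/K1 + K2/[H⁺]) = 1 / (1 + 10^-1.73 + 10^-1.24)
   = 1 / (1 + 0.018621 + 0.057544) = 1/1.0762 = 0.9292
[HCO3⁻] = α₁ × DIC = 0.9292 × 2.33 = 2.17 mmol/kg

[HCO3⁻] = 2.17 mmol/kg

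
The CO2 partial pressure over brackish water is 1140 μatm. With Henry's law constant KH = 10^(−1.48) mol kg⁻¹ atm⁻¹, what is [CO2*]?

[CO2*] = 37.7 μmol/kg

KH = 10^(−1.48) = 3.311×10^-2 mol kg⁻¹ atm⁻¹
[CO2*] = KH · pCO2 = 3.311×10^-2 × 1140×10^-6 atm = 3.77×10^-5 mol/kg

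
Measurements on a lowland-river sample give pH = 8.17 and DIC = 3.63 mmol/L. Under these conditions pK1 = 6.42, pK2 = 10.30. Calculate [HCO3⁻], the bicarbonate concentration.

[HCO3⁻] = 3.54 mmol/L

α₁ = 1 / (1 + [H⁺]/K1 + K2/[H⁺]) = 1 / (1 + 10^-1.75 + 10^-2.13)
   = 1 / (1 + 0.017783 + 0.0074131) = 1/1.0252 = 0.9754
[HCO3⁻] = α₁ × DIC = 0.9754 × 3.63 = 3.54 mmol/L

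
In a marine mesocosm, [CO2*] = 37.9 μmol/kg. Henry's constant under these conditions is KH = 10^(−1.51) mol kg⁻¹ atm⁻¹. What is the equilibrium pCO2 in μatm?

pCO2 = 1230 μatm

KH = 10^(−1.51) = 3.090×10^-2 mol kg⁻¹ atm⁻¹
pCO2 = [CO2*]/KH = 37.9×10^-6 / 3.090×10^-2 = 1.23×10^-3 atm = 1230 μatm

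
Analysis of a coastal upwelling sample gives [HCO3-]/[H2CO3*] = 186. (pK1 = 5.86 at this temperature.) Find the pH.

From K1 = [H⁺][HCO3-]/[H2CO3*]:  pH = pK1 + log₁₀([HCO3-]/[H2CO3*])
log₁₀(186) = +2.270
pH = 5.86 + (+2.270) = 8.13

pH = 8.13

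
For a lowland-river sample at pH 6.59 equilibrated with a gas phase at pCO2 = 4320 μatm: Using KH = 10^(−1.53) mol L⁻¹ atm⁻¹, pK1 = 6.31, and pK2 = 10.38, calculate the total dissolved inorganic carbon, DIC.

[CO2*] = KH · pCO2 = 10^(−1.53) × 4320×10^-6 = 1.275×10^-4 mol/L
α₀ = 1/(1 + K1/[H⁺] + K1K2/[H⁺]²) = 1/(1 + 10^+0.28 + 10^-3.51) = 0.3441
DIC = [CO2*]/α₀ = 1.275×10^-4 / 0.3441 = 0.370 mmol/L

DIC = 0.370 mmol/L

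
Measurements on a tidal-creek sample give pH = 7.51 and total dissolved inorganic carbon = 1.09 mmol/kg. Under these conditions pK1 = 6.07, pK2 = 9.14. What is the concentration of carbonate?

[CO3²⁻] = 0.0241 mmol/kg

α₂ = 1 / (1 + [H⁺]/K2 + [H⁺]²/(K1K2)) = 1 / (1 + 10^+1.63 + 10^+0.19)
   = 1 / (1 + 42.658 + 1.5488) = 1/45.207 = 0.02212
[CO3²⁻] = α₂ × DIC = 0.02212 × 1.09 = 0.0241 mmol/kg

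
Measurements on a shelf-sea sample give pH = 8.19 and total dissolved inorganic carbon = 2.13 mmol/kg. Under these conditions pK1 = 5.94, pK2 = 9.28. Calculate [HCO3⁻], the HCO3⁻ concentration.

[HCO3⁻] = 1.96 mmol/kg

α₁ = 1 / (1 + [H⁺]/K1 + K2/[H⁺]) = 1 / (1 + 10^-2.25 + 10^-1.09)
   = 1 / (1 + 0.0056234 + 0.081283) = 1/1.0869 = 0.9200
[HCO3⁻] = α₁ × DIC = 0.9200 × 2.13 = 1.96 mmol/kg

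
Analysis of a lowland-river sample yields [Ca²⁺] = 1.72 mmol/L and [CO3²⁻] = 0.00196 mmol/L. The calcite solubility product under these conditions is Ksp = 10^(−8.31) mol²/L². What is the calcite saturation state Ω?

Ω = 0.688

Ksp = 10^(−8.31) = 4.898×10^-9
Ω = [Ca²⁺][CO3²⁻]/Ksp = (1.72×10^-3)(0.00196×10^-3) / 4.898×10^-9 = 0.688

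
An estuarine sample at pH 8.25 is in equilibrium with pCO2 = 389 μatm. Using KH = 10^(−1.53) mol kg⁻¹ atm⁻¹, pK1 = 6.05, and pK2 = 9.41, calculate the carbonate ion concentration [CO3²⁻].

[CO3²⁻] = 0.126 mmol/kg

[CO2*] = KH · pCO2 = 10^(−1.53) × 389×10^-6 = 1.148×10^-5 mol/kg
α₀ = 1/(1 + K1/[H⁺] + K1K2/[H⁺]²) = 1/(1 + 10^+2.20 + 10^+1.04) = 0.005867
DIC = [CO2*]/α₀ = 1.148×10^-5 / 0.005867 = 1.957 mmol/kg
[CO3²⁻] = α₂·DIC; α₂ = 0.06433, so [CO3²⁻] = 0.06433 × 1.957 = 0.126 mmol/kg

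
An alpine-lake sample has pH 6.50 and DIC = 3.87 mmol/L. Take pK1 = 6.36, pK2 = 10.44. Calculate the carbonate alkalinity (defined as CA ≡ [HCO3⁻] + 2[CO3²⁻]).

CA = [HCO3⁻] + 2[CO3²⁻] = (α₁ + 2α₂)·DIC
At pH 6.50: [H⁺]/K1 = 10^-0.14 = 0.72444, K2/[H⁺] = 10^-3.94 = 0.00011482
α₁ = 1/(1 + 0.72444 + 0.00011482) = 1/1.7246 = 0.5799; α₂ = α₁·K2/[H⁺] = 6.658×10^-5
α₁ + 2α₂ = 0.5800
CA = 0.5800 × 3.87 = 2.24 mmol/L

CA = 2.24 mmol/L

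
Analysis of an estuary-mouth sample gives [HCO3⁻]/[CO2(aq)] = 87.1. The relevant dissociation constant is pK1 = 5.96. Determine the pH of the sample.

pH = 7.90

From K1 = [H⁺][HCO3⁻]/[CO2(aq)]:  pH = pK1 + log₁₀([HCO3⁻]/[CO2(aq)])
log₁₀(87.1) = +1.940
pH = 5.96 + (+1.940) = 7.90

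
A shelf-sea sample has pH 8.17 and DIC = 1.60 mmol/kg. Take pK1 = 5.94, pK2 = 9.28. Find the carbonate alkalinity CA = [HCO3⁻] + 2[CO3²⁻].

CA = 1.71 mmol/kg

CA = [HCO3⁻] + 2[CO3²⁻] = (α₁ + 2α₂)·DIC
At pH 8.17: [H⁺]/K1 = 10^-2.23 = 0.0058884, K2/[H⁺] = 10^-1.11 = 0.077625
α₁ = 1/(1 + 0.0058884 + 0.077625) = 1/1.0835 = 0.9229; α₂ = α₁·K2/[H⁺] = 0.07164
α₁ + 2α₂ = 1.0662
CA = 1.0662 × 1.60 = 1.71 mmol/kg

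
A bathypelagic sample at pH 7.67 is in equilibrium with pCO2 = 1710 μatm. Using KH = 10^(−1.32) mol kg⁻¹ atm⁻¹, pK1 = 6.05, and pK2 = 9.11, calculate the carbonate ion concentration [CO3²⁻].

[CO2*] = KH · pCO2 = 10^(−1.32) × 1710×10^-6 = 8.185×10^-5 mol/kg
α₀ = 1/(1 + K1/[H⁺] + K1K2/[H⁺]²) = 1/(1 + 10^+1.62 + 10^+0.18) = 0.02262
DIC = [CO2*]/α₀ = 8.185×10^-5 / 0.02262 = 3.618 mmol/kg
[CO3²⁻] = α₂·DIC; α₂ = 0.03424, so [CO3²⁻] = 0.03424 × 3.618 = 0.124 mmol/kg

[CO3²⁻] = 0.124 mmol/kg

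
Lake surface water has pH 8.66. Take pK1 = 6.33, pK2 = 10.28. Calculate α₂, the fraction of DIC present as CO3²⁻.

α₂ = 1 / (1 + [H⁺]/K2 + [H⁺]²/(K1K2)) = 1 / (1 + 10^+1.62 + 10^-0.71)
   = 1 / (1 + 41.687 + 0.19498) = 1/42.882 = 0.02332

α₂ = 0.0233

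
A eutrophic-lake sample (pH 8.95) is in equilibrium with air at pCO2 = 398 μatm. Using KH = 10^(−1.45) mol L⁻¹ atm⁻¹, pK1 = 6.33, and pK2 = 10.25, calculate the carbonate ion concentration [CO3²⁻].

[CO2*] = KH · pCO2 = 10^(−1.45) × 398×10^-6 = 1.412×10^-5 mol/L
α₀ = 1/(1 + K1/[H⁺] + K1K2/[H⁺]²) = 1/(1 + 10^+2.62 + 10^+1.32) = 0.002279
DIC = [CO2*]/α₀ = 1.412×10^-5 / 0.002279 = 6.196 mmol/L
[CO3²⁻] = α₂·DIC; α₂ = 0.04762, so [CO3²⁻] = 0.04762 × 6.196 = 0.295 mmol/L

[CO3²⁻] = 0.295 mmol/L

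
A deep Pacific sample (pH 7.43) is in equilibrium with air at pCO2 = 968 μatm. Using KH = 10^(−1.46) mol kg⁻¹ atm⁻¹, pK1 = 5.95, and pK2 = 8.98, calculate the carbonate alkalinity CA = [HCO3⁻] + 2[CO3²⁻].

CA = 1.07 mmol/kg

[CO2*] = KH · pCO2 = 10^(−1.46) × 968×10^-6 = 3.356×10^-5 mol/kg
α₀ = 1/(1 + K1/[H⁺] + K1K2/[H⁺]²) = 1/(1 + 10^+1.48 + 10^-0.07) = 0.03120
DIC = [CO2*]/α₀ = 3.356×10^-5 / 0.03120 = 1.076 mmol/kg
CA = (α₁ + 2α₂)·DIC = (0.9422 + 2×0.02656) × 1.076 = 1.07 mmol/kg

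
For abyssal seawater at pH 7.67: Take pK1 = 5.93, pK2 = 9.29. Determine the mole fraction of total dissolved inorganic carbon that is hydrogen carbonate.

α₁ = 1 / (1 + [H⁺]/K1 + K2/[H⁺]) = 1 / (1 + 10^-1.74 + 10^-1.62)
   = 1 / (1 + 0.018197 + 0.023988) = 1/1.0422 = 0.9595

α₁ = 0.960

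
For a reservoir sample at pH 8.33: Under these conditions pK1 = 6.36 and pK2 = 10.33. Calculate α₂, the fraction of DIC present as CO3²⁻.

α₂ = 1 / (1 + [H⁺]/K2 + [H⁺]²/(K1K2)) = 1 / (1 + 10^+2.00 + 10^+0.03)
   = 1 / (1 + 100.00 + 1.0715) = 1/102.07 = 0.009797

α₂ = 0.00980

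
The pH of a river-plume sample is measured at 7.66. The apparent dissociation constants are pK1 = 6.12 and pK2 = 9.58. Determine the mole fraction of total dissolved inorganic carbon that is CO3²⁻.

α₂ = 1 / (1 + [H⁺]/K2 + [H⁺]²/(K1K2)) = 1 / (1 + 10^+1.92 + 10^+0.38)
   = 1 / (1 + 83.176 + 2.3988) = 1/86.575 = 0.01155

α₂ = 0.0116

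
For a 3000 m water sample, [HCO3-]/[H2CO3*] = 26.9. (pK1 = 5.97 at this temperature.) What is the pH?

pH = 7.40

From K1 = [H⁺][HCO3-]/[H2CO3*]:  pH = pK1 + log₁₀([HCO3-]/[H2CO3*])
log₁₀(26.9) = +1.430
pH = 5.97 + (+1.430) = 7.40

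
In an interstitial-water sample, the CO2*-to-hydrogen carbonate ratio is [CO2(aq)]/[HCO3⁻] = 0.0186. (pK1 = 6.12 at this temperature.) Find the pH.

pH = 7.85

From K1 = [H⁺][HCO3⁻]/[CO2(aq)]:  pH = pK1 − log₁₀([CO2(aq)]/[HCO3⁻])
log₁₀(0.0186) = -1.730
pH = 6.12 − (-1.730) = 7.85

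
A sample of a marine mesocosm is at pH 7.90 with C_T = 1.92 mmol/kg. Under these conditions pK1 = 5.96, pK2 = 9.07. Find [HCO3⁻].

[HCO3⁻] = 1.78 mmol/kg

α₁ = 1 / (1 + [H⁺]/K1 + K2/[H⁺]) = 1 / (1 + 10^-1.94 + 10^-1.17)
   = 1 / (1 + 0.011482 + 0.067608) = 1/1.0791 = 0.9267
[HCO3⁻] = α₁ × DIC = 0.9267 × 1.92 = 1.78 mmol/kg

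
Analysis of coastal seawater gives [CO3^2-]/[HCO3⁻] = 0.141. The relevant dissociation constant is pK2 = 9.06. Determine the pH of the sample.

From K2 = [H⁺][CO3^2-]/[HCO3⁻]:  pH = pK2 + log₁₀([CO3^2-]/[HCO3⁻])
log₁₀(0.141) = -0.851
pH = 9.06 + (-0.851) = 8.21

pH = 8.21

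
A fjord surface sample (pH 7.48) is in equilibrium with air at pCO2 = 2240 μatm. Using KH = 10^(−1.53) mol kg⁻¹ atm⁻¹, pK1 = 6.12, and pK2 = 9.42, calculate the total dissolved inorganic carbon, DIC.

[CO2*] = KH · pCO2 = 10^(−1.53) × 2240×10^-6 = 6.611×10^-5 mol/kg
α₀ = 1/(1 + K1/[H⁺] + K1K2/[H⁺]²) = 1/(1 + 10^+1.36 + 10^-0.58) = 0.04137
DIC = [CO2*]/α₀ = 6.611×10^-5 / 0.04137 = 1.60 mmol/kg

DIC = 1.60 mmol/kg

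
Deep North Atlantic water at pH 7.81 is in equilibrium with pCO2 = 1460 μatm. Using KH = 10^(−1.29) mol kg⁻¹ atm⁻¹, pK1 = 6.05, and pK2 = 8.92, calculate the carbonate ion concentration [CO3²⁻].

[CO2*] = KH · pCO2 = 10^(−1.29) × 1460×10^-6 = 7.488×10^-5 mol/kg
α₀ = 1/(1 + K1/[H⁺] + K1K2/[H⁺]²) = 1/(1 + 10^+1.76 + 10^+0.65) = 0.01587
DIC = [CO2*]/α₀ = 7.488×10^-5 / 0.01587 = 4.718 mmol/kg
[CO3²⁻] = α₂·DIC; α₂ = 0.07089, so [CO3²⁻] = 0.07089 × 4.718 = 0.334 mmol/kg

[CO3²⁻] = 0.334 mmol/kg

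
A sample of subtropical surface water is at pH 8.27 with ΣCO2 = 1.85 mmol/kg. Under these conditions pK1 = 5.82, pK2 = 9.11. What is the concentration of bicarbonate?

[HCO3⁻] = 1.61 mmol/kg

α₁ = 1 / (1 + [H⁺]/K1 + K2/[H⁺]) = 1 / (1 + 10^-2.45 + 10^-0.84)
   = 1 / (1 + 0.0035481 + 0.14454) = 1/1.1481 = 0.8710
[HCO3⁻] = α₁ × DIC = 0.8710 × 1.85 = 1.61 mmol/kg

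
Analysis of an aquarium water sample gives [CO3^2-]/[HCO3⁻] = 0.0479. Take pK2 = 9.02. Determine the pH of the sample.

pH = 7.70

From K2 = [H⁺][CO3^2-]/[HCO3⁻]:  pH = pK2 + log₁₀([CO3^2-]/[HCO3⁻])
log₁₀(0.0479) = -1.320
pH = 9.02 + (-1.320) = 7.70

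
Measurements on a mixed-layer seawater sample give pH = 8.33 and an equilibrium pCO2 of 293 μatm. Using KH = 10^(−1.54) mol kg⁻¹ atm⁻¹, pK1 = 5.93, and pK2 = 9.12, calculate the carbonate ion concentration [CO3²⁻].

[CO2*] = KH · pCO2 = 10^(−1.54) × 293×10^-6 = 8.450×10^-6 mol/kg
α₀ = 1/(1 + K1/[H⁺] + K1K2/[H⁺]²) = 1/(1 + 10^+2.40 + 10^+1.61) = 0.003414
DIC = [CO2*]/α₀ = 8.450×10^-6 / 0.003414 = 2.475 mmol/kg
[CO3²⁻] = α₂·DIC; α₂ = 0.1391, so [CO3²⁻] = 0.1391 × 2.475 = 0.344 mmol/kg

[CO3²⁻] = 0.344 mmol/kg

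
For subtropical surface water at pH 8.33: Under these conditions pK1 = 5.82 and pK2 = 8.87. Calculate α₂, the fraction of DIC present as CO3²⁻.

α₂ = 1 / (1 + [H⁺]/K2 + [H⁺]²/(K1K2)) = 1 / (1 + 10^+0.54 + 10^-1.97)
   = 1 / (1 + 3.4674 + 0.010715) = 1/4.4781 = 0.2233

α₂ = 0.223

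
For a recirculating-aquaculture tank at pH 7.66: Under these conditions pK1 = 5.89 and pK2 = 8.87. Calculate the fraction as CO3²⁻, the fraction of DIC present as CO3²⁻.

α₂ = 1 / (1 + [H⁺]/K2 + [H⁺]²/(K1K2)) = 1 / (1 + 10^+1.21 + 10^-0.56)
   = 1 / (1 + 16.218 + 0.27542) = 1/17.494 = 0.05716

α₂ = 0.0572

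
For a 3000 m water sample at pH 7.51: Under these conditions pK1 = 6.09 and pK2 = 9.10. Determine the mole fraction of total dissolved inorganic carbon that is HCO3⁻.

α₁ = 0.940

α₁ = 1 / (1 + [H⁺]/K1 + K2/[H⁺]) = 1 / (1 + 10^-1.42 + 10^-1.59)
   = 1 / (1 + 0.038019 + 0.025704) = 1/1.0637 = 0.9401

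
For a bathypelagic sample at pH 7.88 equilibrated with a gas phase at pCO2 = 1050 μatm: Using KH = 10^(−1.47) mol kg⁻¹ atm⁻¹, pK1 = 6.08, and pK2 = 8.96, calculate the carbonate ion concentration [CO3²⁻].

[CO2*] = KH · pCO2 = 10^(−1.47) × 1050×10^-6 = 3.558×10^-5 mol/kg
α₀ = 1/(1 + K1/[H⁺] + K1K2/[H⁺]²) = 1/(1 + 10^+1.80 + 10^+0.72) = 0.01442
DIC = [CO2*]/α₀ = 3.558×10^-5 / 0.01442 = 2.467 mmol/kg
[CO3²⁻] = α₂·DIC; α₂ = 0.07568, so [CO3²⁻] = 0.07568 × 2.467 = 0.187 mmol/kg

[CO3²⁻] = 0.187 mmol/kg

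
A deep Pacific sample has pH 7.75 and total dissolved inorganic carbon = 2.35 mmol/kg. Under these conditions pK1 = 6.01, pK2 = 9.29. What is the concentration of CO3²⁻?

[CO3²⁻] = 0.0647 mmol/kg

α₂ = 1 / (1 + [H⁺]/K2 + [H⁺]²/(K1K2)) = 1 / (1 + 10^+1.54 + 10^-0.20)
   = 1 / (1 + 34.674 + 0.63096) = 1/36.305 = 0.02754
[CO3²⁻] = α₂ × DIC = 0.02754 × 2.35 = 0.0647 mmol/kg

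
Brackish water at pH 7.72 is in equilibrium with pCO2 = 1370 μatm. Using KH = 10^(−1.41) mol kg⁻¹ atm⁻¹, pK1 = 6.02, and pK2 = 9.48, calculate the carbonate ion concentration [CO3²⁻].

[CO3²⁻] = 0.0464 mmol/kg

[CO2*] = KH · pCO2 = 10^(−1.41) × 1370×10^-6 = 5.330×10^-5 mol/kg
α₀ = 1/(1 + K1/[H⁺] + K1K2/[H⁺]²) = 1/(1 + 10^+1.70 + 10^-0.06) = 0.01923
DIC = [CO2*]/α₀ = 5.330×10^-5 / 0.01923 = 2.771 mmol/kg
[CO3²⁻] = α₂·DIC; α₂ = 0.01675, so [CO3²⁻] = 0.01675 × 2.771 = 0.0464 mmol/kg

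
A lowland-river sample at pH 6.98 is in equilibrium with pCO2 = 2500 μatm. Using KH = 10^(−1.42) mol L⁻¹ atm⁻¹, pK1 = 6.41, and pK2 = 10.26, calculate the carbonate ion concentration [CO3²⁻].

[CO2*] = KH · pCO2 = 10^(−1.42) × 2500×10^-6 = 9.505×10^-5 mol/L
α₀ = 1/(1 + K1/[H⁺] + K1K2/[H⁺]²) = 1/(1 + 10^+0.57 + 10^-2.71) = 0.2120
DIC = [CO2*]/α₀ = 9.505×10^-5 / 0.2120 = 0.4484 mmol/L
[CO3²⁻] = α₂·DIC; α₂ = 0.0004133, so [CO3²⁻] = 0.0004133 × 0.4484 = 0.000185 mmol/L = 0.185 μmol/L

[CO3²⁻] = 0.185 μmol/L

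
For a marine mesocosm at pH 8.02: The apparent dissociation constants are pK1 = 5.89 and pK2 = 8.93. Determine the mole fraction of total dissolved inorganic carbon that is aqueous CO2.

α₀ = 0.00656

α₀ = 1 / (1 + K1/[H⁺] + K1K2/[H⁺]²) = 1 / (1 + 10^+2.13 + 10^+1.22)
   = 1 / (1 + 134.90 + 16.596) = 1/152.49 = 0.006558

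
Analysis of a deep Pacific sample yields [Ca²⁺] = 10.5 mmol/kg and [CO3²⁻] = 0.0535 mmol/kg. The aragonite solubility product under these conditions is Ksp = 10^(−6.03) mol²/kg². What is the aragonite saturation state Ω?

Ksp = 10^(−6.03) = 9.333×10^-7
Ω = [Ca²⁺][CO3²⁻]/Ksp = (10.5×10^-3)(0.0535×10^-3) / 9.333×10^-7 = 0.602

Ω = 0.602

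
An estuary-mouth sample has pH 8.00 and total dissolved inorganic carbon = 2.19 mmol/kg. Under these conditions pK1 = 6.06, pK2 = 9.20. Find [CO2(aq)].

α₀ = 1 / (1 + K1/[H⁺] + K1K2/[H⁺]²) = 1 / (1 + 10^+1.94 + 10^+0.74)
   = 1 / (1 + 87.096 + 5.4954) = 1/93.592 = 0.01068
[CO2*] = α₀ × DIC = 0.01068 × 2.19 = 0.0234 mmol/kg

[CO2*] = 0.0234 mmol/kg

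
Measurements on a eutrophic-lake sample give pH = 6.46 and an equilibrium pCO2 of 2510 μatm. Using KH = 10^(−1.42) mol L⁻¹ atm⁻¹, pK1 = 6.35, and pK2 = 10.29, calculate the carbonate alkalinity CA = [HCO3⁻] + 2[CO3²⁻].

CA = 0.123 mmol/L

[CO2*] = KH · pCO2 = 10^(−1.42) × 2510×10^-6 = 9.543×10^-5 mol/L
α₀ = 1/(1 + K1/[H⁺] + K1K2/[H⁺]²) = 1/(1 + 10^+0.11 + 10^-3.72) = 0.4370
DIC = [CO2*]/α₀ = 9.543×10^-5 / 0.4370 = 0.2184 mmol/L
CA = (α₁ + 2α₂)·DIC = (0.5629 + 2×8.326×10^-5) × 0.2184 = 0.123 mmol/L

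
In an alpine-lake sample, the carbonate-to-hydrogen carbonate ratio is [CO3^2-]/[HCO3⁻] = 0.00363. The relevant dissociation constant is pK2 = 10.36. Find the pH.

pH = 7.92

From K2 = [H⁺][CO3^2-]/[HCO3⁻]:  pH = pK2 + log₁₀([CO3^2-]/[HCO3⁻])
log₁₀(0.00363) = -2.440
pH = 10.36 + (-2.440) = 7.92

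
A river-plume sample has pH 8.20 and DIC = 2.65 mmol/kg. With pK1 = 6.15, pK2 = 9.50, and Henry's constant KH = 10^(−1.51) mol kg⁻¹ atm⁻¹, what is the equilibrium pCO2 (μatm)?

α₀ = 1 / (1 + K1/[H⁺] + K1K2/[H⁺]²) = 1 / (1 + 10^+2.05 + 10^+0.75)
   = 1 / (1 + 112.20 + 5.6234) = 1/118.83 = 0.008416
[CO2*] = α₀ × DIC = 0.008416 × 2.65 = 0.02230 mmol/kg
pCO2 = [CO2*]/KH = 2.230×10^-5 / 3.090×10^-2 = 722 μatm

pCO2 = 722 μatm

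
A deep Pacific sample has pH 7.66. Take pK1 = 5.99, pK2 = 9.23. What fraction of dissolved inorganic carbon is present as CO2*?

α₀ = 0.0204

α₀ = 1 / (1 + K1/[H⁺] + K1K2/[H⁺]²) = 1 / (1 + 10^+1.67 + 10^+0.10)
   = 1 / (1 + 46.774 + 1.2589) = 1/49.032 = 0.02039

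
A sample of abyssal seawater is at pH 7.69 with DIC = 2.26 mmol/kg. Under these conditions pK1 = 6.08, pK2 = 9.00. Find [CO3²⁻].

[CO3²⁻] = 0.103 mmol/kg

α₂ = 1 / (1 + [H⁺]/K2 + [H⁺]²/(K1K2)) = 1 / (1 + 10^+1.31 + 10^-0.30)
   = 1 / (1 + 20.417 + 0.50119) = 1/21.919 = 0.04562
[CO3²⁻] = α₂ × DIC = 0.04562 × 2.26 = 0.103 mmol/kg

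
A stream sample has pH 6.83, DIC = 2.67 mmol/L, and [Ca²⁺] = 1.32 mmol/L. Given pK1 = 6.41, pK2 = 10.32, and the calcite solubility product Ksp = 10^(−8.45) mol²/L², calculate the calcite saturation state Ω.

α₂ = 1 / (1 + [H⁺]/K2 + [H⁺]²/(K1K2)) = 1 / (1 + 10^+3.49 + 10^+3.07)
   = 1 / (1 + 3090.3 + 1174.9) = 1/4266.2 = 0.0002344
[CO3²⁻] = α₂ × DIC = 0.0002344 × 2.67 = 0.0006259 mmol/L = 0.6259 μmol/L
Ksp = 10^(−8.45) = 3.548×10^-9
Ω = [Ca²⁺][CO3²⁻]/Ksp = (1.32×10^-3)(6.259×10^-7) / 3.548×10^-9 = 0.233

Ω = 0.233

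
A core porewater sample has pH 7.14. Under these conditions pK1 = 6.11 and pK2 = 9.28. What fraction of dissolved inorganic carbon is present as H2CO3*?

α₀ = 0.0848

α₀ = 1 / (1 + K1/[H⁺] + K1K2/[H⁺]²) = 1 / (1 + 10^+1.03 + 10^-1.11)
   = 1 / (1 + 10.715 + 0.077625) = 1/11.793 = 0.08480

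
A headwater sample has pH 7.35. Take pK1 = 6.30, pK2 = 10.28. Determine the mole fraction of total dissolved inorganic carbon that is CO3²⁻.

α₂ = 0.00108

α₂ = 1 / (1 + [H⁺]/K2 + [H⁺]²/(K1K2)) = 1 / (1 + 10^+2.93 + 10^+1.88)
   = 1 / (1 + 851.14 + 75.858) = 1/928.00 = 0.001078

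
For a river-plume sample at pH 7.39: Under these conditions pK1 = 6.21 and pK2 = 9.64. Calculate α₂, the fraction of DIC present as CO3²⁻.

α₂ = 0.00525

α₂ = 1 / (1 + [H⁺]/K2 + [H⁺]²/(K1K2)) = 1 / (1 + 10^+2.25 + 10^+1.07)
   = 1 / (1 + 177.83 + 11.749) = 1/190.58 = 0.005247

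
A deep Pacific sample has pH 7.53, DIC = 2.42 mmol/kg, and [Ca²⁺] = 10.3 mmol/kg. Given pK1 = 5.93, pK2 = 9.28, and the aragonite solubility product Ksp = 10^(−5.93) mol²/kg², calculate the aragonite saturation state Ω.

Ω = 0.362

α₂ = 1 / (1 + [H⁺]/K2 + [H⁺]²/(K1K2)) = 1 / (1 + 10^+1.75 + 10^+0.15)
   = 1 / (1 + 56.234 + 1.4125) = 1/58.647 = 0.01705
[CO3²⁻] = α₂ × DIC = 0.01705 × 2.42 = 0.04126 mmol/kg
Ksp = 10^(−5.93) = 1.175×10^-6
Ω = [Ca²⁺][CO3²⁻]/Ksp = (10.3×10^-3)(4.126×10^-5) / 1.175×10^-6 = 0.362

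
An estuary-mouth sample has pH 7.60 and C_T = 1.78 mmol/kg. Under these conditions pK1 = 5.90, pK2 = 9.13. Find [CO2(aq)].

[CO2*] = 0.0338 mmol/kg

α₀ = 1 / (1 + K1/[H⁺] + K1K2/[H⁺]²) = 1 / (1 + 10^+1.70 + 10^+0.17)
   = 1 / (1 + 50.119 + 1.4791) = 1/52.598 = 0.01901
[CO2*] = α₀ × DIC = 0.01901 × 1.78 = 0.0338 mmol/kg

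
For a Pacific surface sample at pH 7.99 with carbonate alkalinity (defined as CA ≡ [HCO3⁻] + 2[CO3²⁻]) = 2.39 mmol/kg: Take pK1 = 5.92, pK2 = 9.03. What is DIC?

DIC = 2.22 mmol/kg

CA = [HCO3⁻] + 2[CO3²⁻] = (α₁ + 2α₂)·DIC
At pH 7.99: [H⁺]/K1 = 10^-2.07 = 0.0085114, K2/[H⁺] = 10^-1.04 = 0.091201
α₁ = 1/(1 + 0.0085114 + 0.091201) = 1/1.0997 = 0.9093; α₂ = α₁·K2/[H⁺] = 0.08293
α₁ + 2α₂ = 1.0752
DIC = CA / (α₁ + 2α₂) = 2.39 / 1.0752 = 2.22 mmol/kg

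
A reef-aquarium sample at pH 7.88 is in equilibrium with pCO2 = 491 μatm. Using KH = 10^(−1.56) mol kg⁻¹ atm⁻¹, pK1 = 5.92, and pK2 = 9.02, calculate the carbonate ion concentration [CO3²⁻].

[CO2*] = KH · pCO2 = 10^(−1.56) × 491×10^-6 = 1.352×10^-5 mol/kg
α₀ = 1/(1 + K1/[H⁺] + K1K2/[H⁺]²) = 1/(1 + 10^+1.96 + 10^+0.82) = 0.01012
DIC = [CO2*]/α₀ = 1.352×10^-5 / 0.01012 = 1.336 mmol/kg
[CO3²⁻] = α₂·DIC; α₂ = 0.06687, so [CO3²⁻] = 0.06687 × 1.336 = 0.0893 mmol/kg

[CO3²⁻] = 0.0893 mmol/kg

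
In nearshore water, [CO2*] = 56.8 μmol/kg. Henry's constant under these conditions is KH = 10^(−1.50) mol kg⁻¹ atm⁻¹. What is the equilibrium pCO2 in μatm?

KH = 10^(−1.50) = 3.162×10^-2 mol kg⁻¹ atm⁻¹
pCO2 = [CO2*]/KH = 56.8×10^-6 / 3.162×10^-2 = 1.80×10^-3 atm = 1800 μatm

pCO2 = 1800 μatm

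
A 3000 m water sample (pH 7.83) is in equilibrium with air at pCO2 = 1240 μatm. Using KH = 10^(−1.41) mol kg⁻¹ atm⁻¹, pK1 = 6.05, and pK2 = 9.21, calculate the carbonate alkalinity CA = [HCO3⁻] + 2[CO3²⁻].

CA = 3.15 mmol/kg

[CO2*] = KH · pCO2 = 10^(−1.41) × 1240×10^-6 = 4.824×10^-5 mol/kg
α₀ = 1/(1 + K1/[H⁺] + K1K2/[H⁺]²) = 1/(1 + 10^+1.78 + 10^+0.40) = 0.01568
DIC = [CO2*]/α₀ = 4.824×10^-5 / 0.01568 = 3.076 mmol/kg
CA = (α₁ + 2α₂)·DIC = (0.9449 + 2×0.03939) × 3.076 = 3.15 mmol/kg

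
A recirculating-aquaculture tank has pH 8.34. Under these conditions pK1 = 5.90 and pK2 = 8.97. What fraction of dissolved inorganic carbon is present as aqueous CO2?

α₀ = 1 / (1 + K1/[H⁺] + K1K2/[H⁺]²) = 1 / (1 + 10^+2.44 + 10^+1.81)
   = 1 / (1 + 275.42 + 64.565) = 1/340.99 = 0.002933

α₀ = 0.00293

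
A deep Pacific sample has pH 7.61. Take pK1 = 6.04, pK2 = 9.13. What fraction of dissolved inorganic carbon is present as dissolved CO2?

α₀ = 0.0255

α₀ = 1 / (1 + K1/[H⁺] + K1K2/[H⁺]²) = 1 / (1 + 10^+1.57 + 10^+0.05)
   = 1 / (1 + 37.154 + 1.1220) = 1/39.276 = 0.02546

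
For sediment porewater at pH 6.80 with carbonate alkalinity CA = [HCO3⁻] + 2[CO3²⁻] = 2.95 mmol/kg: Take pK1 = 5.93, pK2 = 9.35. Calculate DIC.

CA = [HCO3⁻] + 2[CO3²⁻] = (α₁ + 2α₂)·DIC
At pH 6.80: [H⁺]/K1 = 10^-0.87 = 0.13490, K2/[H⁺] = 10^-2.55 = 0.0028184
α₁ = 1/(1 + 0.13490 + 0.0028184) = 1/1.1377 = 0.8790; α₂ = α₁·K2/[H⁺] = 0.002477
α₁ + 2α₂ = 0.8839
DIC = CA / (α₁ + 2α₂) = 2.95 / 0.8839 = 3.34 mmol/kg

DIC = 3.34 mmol/kg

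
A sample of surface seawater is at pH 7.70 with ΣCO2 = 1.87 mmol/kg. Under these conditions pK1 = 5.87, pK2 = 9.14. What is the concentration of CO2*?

[CO2*] = 0.0263 mmol/kg

α₀ = 1 / (1 + K1/[H⁺] + K1K2/[H⁺]²) = 1 / (1 + 10^+1.83 + 10^+0.39)
   = 1 / (1 + 67.608 + 2.4547) = 1/71.063 = 0.01407
[CO2*] = α₀ × DIC = 0.01407 × 1.87 = 0.0263 mmol/kg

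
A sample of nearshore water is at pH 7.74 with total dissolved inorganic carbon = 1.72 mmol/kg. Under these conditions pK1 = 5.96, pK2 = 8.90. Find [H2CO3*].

α₀ = 1 / (1 + K1/[H⁺] + K1K2/[H⁺]²) = 1 / (1 + 10^+1.78 + 10^+0.62)
   = 1 / (1 + 60.256 + 4.1687) = 1/65.425 = 0.01528
[CO2*] = α₀ × DIC = 0.01528 × 1.72 = 0.0263 mmol/kg

[CO2*] = 0.0263 mmol/kg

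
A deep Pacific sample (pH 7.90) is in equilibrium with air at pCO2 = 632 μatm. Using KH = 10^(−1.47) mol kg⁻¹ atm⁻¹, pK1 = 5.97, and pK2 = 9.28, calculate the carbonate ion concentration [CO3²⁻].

[CO3²⁻] = 0.0760 mmol/kg

[CO2*] = KH · pCO2 = 10^(−1.47) × 632×10^-6 = 2.141×10^-5 mol/kg
α₀ = 1/(1 + K1/[H⁺] + K1K2/[H⁺]²) = 1/(1 + 10^+1.93 + 10^+0.55) = 0.01115
DIC = [CO2*]/α₀ = 2.141×10^-5 / 0.01115 = 1.920 mmol/kg
[CO3²⁻] = α₂·DIC; α₂ = 0.03957, so [CO3²⁻] = 0.03957 × 1.920 = 0.0760 mmol/kg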